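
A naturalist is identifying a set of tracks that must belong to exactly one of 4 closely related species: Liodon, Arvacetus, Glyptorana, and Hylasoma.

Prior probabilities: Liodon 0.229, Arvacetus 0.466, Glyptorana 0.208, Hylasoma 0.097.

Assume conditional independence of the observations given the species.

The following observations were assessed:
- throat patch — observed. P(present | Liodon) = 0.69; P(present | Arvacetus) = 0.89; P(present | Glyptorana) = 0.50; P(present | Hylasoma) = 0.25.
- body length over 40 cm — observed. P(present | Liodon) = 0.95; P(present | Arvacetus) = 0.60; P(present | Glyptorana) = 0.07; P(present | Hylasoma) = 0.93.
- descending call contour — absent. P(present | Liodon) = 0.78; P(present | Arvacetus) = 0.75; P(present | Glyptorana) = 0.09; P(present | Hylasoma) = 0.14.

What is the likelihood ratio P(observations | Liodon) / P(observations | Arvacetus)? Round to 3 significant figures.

1.08

The Bayes factor is the ratio of the joint likelihoods of the evidence pattern under the two hypotheses (using 1 − P(present | H) for each absent observation).
  Liodon: 0.69 × 0.95 × (1 − 0.78) = 0.14421
  Arvacetus: 0.89 × 0.60 × (1 − 0.75) = 0.1335
Bayes factor = 0.14421 / 0.1335 ≈ 1.08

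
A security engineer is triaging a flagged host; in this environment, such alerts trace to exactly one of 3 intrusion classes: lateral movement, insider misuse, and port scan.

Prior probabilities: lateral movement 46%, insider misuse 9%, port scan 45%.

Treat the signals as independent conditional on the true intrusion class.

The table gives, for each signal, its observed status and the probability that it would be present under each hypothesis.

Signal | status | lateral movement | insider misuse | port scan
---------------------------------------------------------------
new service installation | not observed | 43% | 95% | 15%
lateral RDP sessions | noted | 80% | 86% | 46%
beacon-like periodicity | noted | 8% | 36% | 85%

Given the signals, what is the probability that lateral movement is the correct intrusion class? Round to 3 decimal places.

Multiply each prior by the joint likelihood of the signal pattern (using 1 − P(present | H) for each absent signal):
  lateral movement: 0.46 × (1 − 0.43) × 0.80 × 0.08 = 0.016781
  insider misuse: 0.09 × (1 − 0.95) × 0.86 × 0.36 = 0.0013932
  port scan: 0.45 × (1 − 0.15) × 0.46 × 0.85 = 0.14956
Normalizing constant Z = 0.016781 + 0.0013932 + 0.14956 = 0.16773.
P(lateral movement | evidence) = 0.016781 / 0.16773 ≈ 0.100.

0.100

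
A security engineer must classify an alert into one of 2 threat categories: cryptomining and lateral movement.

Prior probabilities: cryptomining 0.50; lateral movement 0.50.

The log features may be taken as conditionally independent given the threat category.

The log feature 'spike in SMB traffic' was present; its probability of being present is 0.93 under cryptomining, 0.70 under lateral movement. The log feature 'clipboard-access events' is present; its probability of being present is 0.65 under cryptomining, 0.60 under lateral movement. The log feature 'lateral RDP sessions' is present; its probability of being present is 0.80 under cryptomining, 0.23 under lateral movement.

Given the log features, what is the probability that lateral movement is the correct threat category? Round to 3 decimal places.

For each hypothesis, the unnormalized posterior weight is prior × product of the log feature likelihoods:
  cryptomining: 0.50 × 0.93 × 0.65 × 0.80 = 0.2418
  lateral movement: 0.50 × 0.70 × 0.60 × 0.23 = 0.0483
Marginal likelihood of the evidence = 0.2901.
P(lateral movement | evidence) = 0.0483 / 0.2901 ≈ 0.166.

0.166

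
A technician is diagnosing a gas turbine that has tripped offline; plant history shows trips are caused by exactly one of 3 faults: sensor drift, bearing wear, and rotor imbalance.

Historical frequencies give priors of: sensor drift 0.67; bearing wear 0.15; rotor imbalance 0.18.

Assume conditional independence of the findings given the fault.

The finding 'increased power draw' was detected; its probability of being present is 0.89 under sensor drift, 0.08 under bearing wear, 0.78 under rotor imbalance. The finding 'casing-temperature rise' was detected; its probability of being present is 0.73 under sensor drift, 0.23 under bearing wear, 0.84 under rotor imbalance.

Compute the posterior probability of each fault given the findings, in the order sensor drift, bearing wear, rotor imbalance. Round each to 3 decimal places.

By Bayes' rule with conditional independence, the unnormalized weight for each hypothesis is prior × ∏ likelihoods:
  sensor drift: 0.67 × 0.89 × 0.73 = 0.4353
  bearing wear: 0.15 × 0.08 × 0.23 = 0.00276
  rotor imbalance: 0.18 × 0.78 × 0.84 = 0.11794
The unnormalized weights sum to 0.556.
P(sensor drift | evidence) = 0.4353 / 0.556 ≈ 0.783
P(bearing wear | evidence) = 0.00276 / 0.556 ≈ 0.005
P(rotor imbalance | evidence) = 0.11794 / 0.556 ≈ 0.212

0.783, 0.005, 0.212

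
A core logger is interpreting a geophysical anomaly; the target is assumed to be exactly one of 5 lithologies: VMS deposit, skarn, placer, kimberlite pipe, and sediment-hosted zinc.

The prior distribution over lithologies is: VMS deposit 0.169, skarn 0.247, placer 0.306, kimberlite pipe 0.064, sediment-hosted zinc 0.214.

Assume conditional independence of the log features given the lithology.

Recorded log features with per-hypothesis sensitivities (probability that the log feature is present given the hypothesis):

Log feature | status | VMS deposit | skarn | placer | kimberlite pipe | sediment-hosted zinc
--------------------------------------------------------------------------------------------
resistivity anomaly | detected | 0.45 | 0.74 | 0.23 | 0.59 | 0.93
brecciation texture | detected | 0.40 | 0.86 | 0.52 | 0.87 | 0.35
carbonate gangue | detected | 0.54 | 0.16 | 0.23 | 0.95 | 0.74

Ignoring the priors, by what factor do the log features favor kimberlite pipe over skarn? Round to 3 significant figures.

Take the product of per-log feature likelihoods under each hypothesis, then divide.
  kimberlite pipe: 0.59 × 0.87 × 0.95 = 0.48763
  skarn: 0.74 × 0.86 × 0.16 = 0.10182
Bayes factor = 0.48763 / 0.10182 ≈ 4.79

4.79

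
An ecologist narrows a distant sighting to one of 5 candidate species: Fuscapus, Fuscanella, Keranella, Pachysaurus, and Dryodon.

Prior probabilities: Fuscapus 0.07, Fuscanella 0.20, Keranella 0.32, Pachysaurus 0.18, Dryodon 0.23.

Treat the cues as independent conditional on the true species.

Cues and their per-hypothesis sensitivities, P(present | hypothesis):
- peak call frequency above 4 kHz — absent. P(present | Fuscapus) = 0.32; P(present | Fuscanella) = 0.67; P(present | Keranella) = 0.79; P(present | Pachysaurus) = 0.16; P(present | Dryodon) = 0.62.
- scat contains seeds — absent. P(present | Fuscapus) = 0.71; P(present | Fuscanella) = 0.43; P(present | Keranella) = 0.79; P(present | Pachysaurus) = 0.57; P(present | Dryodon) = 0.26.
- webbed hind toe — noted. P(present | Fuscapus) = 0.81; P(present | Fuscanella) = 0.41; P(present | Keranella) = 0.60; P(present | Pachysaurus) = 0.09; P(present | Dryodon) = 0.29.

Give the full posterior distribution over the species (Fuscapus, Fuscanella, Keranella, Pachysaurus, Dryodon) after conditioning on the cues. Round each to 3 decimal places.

0.187, 0.258, 0.142, 0.098, 0.314

For each hypothesis, the unnormalized posterior weight is prior × product of the cue likelihoods (using 1 − P(present | H) for each absent cue):
  Fuscapus: 0.07 × (1 − 0.32) × (1 − 0.71) × 0.81 = 0.011181
  Fuscanella: 0.20 × (1 − 0.67) × (1 − 0.43) × 0.41 = 0.015424
  Keranella: 0.32 × (1 − 0.79) × (1 − 0.79) × 0.60 = 0.0084672
  Pachysaurus: 0.18 × (1 − 0.16) × (1 − 0.57) × 0.09 = 0.0058514
  Dryodon: 0.23 × (1 − 0.62) × (1 − 0.26) × 0.29 = 0.018756
Normalizing constant Z = 0.011181 + 0.015424 + 0.0084672 + 0.0058514 + 0.018756 = 0.05968.
P(Fuscapus | evidence) = 0.011181 / 0.05968 ≈ 0.187
P(Fuscanella | evidence) = 0.015424 / 0.05968 ≈ 0.258
P(Keranella | evidence) = 0.0084672 / 0.05968 ≈ 0.142
P(Pachysaurus | evidence) = 0.0058514 / 0.05968 ≈ 0.098
P(Dryodon | evidence) = 0.018756 / 0.05968 ≈ 0.314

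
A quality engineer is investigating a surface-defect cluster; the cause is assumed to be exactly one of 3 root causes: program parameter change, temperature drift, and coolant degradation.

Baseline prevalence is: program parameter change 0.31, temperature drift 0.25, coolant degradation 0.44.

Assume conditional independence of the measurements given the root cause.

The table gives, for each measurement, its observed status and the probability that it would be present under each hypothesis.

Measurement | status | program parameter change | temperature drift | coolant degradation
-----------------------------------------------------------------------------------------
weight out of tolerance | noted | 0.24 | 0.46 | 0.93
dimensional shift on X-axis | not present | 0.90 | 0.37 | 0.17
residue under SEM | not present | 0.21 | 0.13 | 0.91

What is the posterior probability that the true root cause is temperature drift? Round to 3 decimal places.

By Bayes' rule with conditional independence, the unnormalized weight for each hypothesis is prior × ∏ likelihoods (using 1 − P(present | H) for each absent measurement):
  program parameter change: 0.31 × 0.24 × (1 − 0.90) × (1 − 0.21) = 0.0058776
  temperature drift: 0.25 × 0.46 × (1 − 0.37) × (1 − 0.13) = 0.063032
  coolant degradation: 0.44 × 0.93 × (1 − 0.17) × (1 − 0.91) = 0.030567
Marginal likelihood of the evidence = 0.099476.
P(temperature drift | evidence) = 0.063032 / 0.099476 ≈ 0.634.

0.634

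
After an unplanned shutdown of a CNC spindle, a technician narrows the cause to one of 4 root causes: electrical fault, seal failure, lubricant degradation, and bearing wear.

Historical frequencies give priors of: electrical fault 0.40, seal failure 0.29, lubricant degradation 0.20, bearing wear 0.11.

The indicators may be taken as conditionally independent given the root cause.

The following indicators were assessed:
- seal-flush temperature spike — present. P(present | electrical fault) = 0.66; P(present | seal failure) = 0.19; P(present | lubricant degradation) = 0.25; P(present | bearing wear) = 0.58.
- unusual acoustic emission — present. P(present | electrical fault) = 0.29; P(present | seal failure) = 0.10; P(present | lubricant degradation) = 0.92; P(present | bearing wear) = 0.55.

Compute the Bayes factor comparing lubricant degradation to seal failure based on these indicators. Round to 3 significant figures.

12.1

The Bayes factor is the ratio of the joint likelihoods of the indicator pattern under the two hypotheses.
  lubricant degradation: 0.25 × 0.92 = 0.23
  seal failure: 0.19 × 0.10 = 0.019
Bayes factor = 0.23 / 0.019 ≈ 12.1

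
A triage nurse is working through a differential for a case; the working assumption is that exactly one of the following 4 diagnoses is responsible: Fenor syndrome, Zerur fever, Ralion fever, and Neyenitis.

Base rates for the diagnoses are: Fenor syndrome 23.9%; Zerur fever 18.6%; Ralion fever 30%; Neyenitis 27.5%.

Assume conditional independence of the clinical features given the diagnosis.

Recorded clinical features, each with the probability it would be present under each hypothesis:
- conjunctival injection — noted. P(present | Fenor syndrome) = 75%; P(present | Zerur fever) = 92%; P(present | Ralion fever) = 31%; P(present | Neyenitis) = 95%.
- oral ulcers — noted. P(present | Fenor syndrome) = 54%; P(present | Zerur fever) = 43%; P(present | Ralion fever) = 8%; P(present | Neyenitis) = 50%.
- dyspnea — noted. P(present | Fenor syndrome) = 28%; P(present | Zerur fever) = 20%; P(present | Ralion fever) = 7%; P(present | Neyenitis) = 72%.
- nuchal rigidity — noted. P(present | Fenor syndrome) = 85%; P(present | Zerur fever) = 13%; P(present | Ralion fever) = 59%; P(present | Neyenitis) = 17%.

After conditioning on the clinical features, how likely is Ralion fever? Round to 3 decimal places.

By Bayes' rule with conditional independence, the unnormalized weight for each hypothesis is prior × ∏ likelihoods:
  Fenor syndrome: 0.239 × 0.75 × 0.54 × 0.28 × 0.85 = 0.023037
  Zerur fever: 0.186 × 0.92 × 0.43 × 0.20 × 0.13 = 0.0019131
  Ralion fever: 0.300 × 0.31 × 0.08 × 0.07 × 0.59 = 0.00030727
  Neyenitis: 0.275 × 0.95 × 0.50 × 0.72 × 0.17 = 0.015988
Normalizing constant Z = 0.023037 + 0.0019131 + 0.00030727 + 0.015988 = 0.041246.
P(Ralion fever | evidence) = 0.00030727 / 0.041246 ≈ 0.007.

0.007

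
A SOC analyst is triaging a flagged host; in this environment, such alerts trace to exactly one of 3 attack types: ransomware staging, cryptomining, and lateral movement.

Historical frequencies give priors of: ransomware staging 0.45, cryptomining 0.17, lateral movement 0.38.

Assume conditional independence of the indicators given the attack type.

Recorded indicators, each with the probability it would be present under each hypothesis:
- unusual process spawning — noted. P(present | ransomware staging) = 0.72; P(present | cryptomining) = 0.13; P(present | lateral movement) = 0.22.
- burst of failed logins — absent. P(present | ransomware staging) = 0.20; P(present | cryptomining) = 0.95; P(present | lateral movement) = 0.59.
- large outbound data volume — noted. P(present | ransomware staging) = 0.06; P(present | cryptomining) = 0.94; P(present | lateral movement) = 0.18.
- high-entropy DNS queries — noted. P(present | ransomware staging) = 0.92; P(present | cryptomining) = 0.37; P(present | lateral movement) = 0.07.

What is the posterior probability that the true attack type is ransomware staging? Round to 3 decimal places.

0.946

For each hypothesis, the unnormalized posterior weight is prior × product of the indicator likelihoods (using 1 − P(present | H) for each absent indicator):
  ransomware staging: 0.45 × 0.72 × (1 − 0.20) × 0.06 × 0.92 = 0.014308
  cryptomining: 0.17 × 0.13 × (1 − 0.95) × 0.94 × 0.37 = 0.00038432
  lateral movement: 0.38 × 0.22 × (1 − 0.59) × 0.18 × 0.07 = 0.00043188
Marginal likelihood of the evidence = 0.015124.
P(ransomware staging | evidence) = 0.014308 / 0.015124 ≈ 0.946.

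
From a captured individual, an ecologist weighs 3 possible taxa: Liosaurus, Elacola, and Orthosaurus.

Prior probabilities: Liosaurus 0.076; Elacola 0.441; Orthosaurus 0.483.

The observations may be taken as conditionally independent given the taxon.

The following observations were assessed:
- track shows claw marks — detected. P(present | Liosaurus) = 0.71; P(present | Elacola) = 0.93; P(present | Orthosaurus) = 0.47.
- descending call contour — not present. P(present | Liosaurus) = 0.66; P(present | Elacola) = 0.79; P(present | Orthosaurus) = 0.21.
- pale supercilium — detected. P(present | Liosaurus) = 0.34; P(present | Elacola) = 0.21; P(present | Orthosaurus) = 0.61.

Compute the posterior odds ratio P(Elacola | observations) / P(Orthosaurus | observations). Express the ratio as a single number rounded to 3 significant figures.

The normalizing constant cancels in an odds ratio, so compute prior × likelihood for the two hypotheses only (using 1 − P(present | H) for each absent observation):
  Elacola: 0.441 × 0.93 × (1 − 0.79) × 0.21 = 0.018087
  Orthosaurus: 0.483 × 0.47 × (1 − 0.21) × 0.61 = 0.1094
Posterior odds = 0.018087 / 0.1094 ≈ 0.165.

0.165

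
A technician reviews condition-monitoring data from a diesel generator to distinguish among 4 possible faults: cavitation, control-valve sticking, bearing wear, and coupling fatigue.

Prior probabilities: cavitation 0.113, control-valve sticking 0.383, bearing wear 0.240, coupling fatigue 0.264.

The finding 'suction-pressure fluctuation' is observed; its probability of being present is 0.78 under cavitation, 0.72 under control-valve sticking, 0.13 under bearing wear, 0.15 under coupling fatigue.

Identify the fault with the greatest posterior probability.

control-valve sticking

For each hypothesis, the unnormalized posterior weight is prior × likelihood:
  cavitation: 0.113 × 0.78 = 0.08814
  control-valve sticking: 0.383 × 0.72 = 0.27576
  bearing wear: 0.240 × 0.13 = 0.0312
  coupling fatigue: 0.264 × 0.15 = 0.0396
Normalizing constant Z = 0.08814 + 0.27576 + 0.0312 + 0.0396 = 0.4347.
P(cavitation | evidence) ≈ 0.08814 / 0.4347 ≈ 0.203
P(control-valve sticking | evidence) ≈ 0.27576 / 0.4347 ≈ 0.634
P(bearing wear | evidence) ≈ 0.0312 / 0.4347 ≈ 0.072
P(coupling fatigue | evidence) ≈ 0.0396 / 0.4347 ≈ 0.091
The largest is 0.634, so control-valve sticking is most probable.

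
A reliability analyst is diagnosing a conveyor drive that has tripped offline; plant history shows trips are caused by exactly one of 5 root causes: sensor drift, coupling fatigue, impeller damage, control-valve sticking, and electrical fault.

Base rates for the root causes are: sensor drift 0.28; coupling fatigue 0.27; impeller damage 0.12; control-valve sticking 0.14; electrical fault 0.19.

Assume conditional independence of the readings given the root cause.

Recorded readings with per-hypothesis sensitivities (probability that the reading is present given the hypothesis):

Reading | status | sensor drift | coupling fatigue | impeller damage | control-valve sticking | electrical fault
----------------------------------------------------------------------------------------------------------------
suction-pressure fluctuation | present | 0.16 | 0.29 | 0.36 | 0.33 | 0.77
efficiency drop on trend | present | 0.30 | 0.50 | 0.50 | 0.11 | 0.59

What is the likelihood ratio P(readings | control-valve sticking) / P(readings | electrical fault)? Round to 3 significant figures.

Take the product of per-reading likelihoods under each hypothesis, then divide.
  control-valve sticking: 0.33 × 0.11 = 0.0363
  electrical fault: 0.77 × 0.59 = 0.4543
Bayes factor = 0.0363 / 0.4543 ≈ 0.0799

0.0799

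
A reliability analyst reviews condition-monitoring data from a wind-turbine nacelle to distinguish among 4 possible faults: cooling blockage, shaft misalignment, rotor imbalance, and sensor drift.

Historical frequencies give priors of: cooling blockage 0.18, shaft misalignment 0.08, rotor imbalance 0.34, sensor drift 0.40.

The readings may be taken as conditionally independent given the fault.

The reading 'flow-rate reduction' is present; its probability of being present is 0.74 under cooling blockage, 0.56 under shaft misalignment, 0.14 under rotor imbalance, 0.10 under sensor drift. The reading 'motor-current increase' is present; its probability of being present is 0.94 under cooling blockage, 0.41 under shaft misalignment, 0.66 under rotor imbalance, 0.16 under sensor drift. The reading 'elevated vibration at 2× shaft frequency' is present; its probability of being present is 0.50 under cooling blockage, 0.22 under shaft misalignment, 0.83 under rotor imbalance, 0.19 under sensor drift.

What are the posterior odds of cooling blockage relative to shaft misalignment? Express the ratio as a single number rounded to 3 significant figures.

15.5

The normalizing constant cancels in an odds ratio, so compute prior × likelihood for the two hypotheses only:
  cooling blockage: 0.18 × 0.74 × 0.94 × 0.50 = 0.062604
  shaft misalignment: 0.08 × 0.56 × 0.41 × 0.22 = 0.004041
Posterior odds = 0.062604 / 0.004041 ≈ 15.5.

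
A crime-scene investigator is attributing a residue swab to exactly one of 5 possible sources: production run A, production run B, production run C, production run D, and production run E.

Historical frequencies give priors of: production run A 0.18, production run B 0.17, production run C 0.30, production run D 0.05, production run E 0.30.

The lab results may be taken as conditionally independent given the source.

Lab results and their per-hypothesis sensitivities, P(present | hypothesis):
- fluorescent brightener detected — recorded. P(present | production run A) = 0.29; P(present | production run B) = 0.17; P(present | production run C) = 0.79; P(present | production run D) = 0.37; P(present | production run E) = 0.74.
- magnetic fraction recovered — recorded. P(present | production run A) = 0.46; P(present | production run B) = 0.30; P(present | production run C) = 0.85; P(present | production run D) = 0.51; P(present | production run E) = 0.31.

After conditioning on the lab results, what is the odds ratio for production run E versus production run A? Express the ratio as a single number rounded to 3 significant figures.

Posterior odds equal prior odds times the likelihood ratio; only the two competing hypotheses matter.
  production run E: 0.30 × 0.74 × 0.31 = 0.06882
  production run A: 0.18 × 0.29 × 0.46 = 0.024012
Posterior odds = 0.06882 / 0.024012 ≈ 2.87.

2.87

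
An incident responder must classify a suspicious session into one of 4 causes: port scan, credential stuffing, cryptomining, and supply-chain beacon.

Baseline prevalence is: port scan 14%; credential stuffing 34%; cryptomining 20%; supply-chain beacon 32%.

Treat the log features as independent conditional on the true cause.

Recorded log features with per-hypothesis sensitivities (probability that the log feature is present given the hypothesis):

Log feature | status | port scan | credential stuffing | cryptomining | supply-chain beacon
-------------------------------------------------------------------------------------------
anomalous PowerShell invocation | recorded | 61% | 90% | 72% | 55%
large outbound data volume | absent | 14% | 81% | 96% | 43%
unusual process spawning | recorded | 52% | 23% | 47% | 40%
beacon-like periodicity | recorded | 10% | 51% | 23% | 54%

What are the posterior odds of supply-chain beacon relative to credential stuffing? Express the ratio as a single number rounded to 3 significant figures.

3.18

Unnormalized posterior weight (prior times the log feature likelihoods) for each of the two hypotheses (using 1 − P(present | H) for each absent log feature):
  supply-chain beacon: 0.32 × 0.55 × (1 − 0.43) × 0.40 × 0.54 = 0.021669
  credential stuffing: 0.34 × 0.90 × (1 − 0.81) × 0.23 × 0.51 = 0.0068198
Posterior odds = 0.021669 / 0.0068198 ≈ 3.18.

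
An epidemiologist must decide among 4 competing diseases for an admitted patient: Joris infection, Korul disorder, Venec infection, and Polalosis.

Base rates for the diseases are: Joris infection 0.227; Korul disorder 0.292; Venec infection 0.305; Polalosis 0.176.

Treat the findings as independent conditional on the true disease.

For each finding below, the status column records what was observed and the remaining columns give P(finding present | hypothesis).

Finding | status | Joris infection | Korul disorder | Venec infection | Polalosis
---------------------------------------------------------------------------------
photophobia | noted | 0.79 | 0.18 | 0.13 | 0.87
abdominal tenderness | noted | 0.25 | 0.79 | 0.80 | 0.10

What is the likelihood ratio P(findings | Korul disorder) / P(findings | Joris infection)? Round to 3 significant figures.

Take the product of per-finding likelihoods under each hypothesis, then divide.
  Korul disorder: 0.18 × 0.79 = 0.1422
  Joris infection: 0.79 × 0.25 = 0.1975
Bayes factor = 0.1422 / 0.1975 ≈ 0.720

0.720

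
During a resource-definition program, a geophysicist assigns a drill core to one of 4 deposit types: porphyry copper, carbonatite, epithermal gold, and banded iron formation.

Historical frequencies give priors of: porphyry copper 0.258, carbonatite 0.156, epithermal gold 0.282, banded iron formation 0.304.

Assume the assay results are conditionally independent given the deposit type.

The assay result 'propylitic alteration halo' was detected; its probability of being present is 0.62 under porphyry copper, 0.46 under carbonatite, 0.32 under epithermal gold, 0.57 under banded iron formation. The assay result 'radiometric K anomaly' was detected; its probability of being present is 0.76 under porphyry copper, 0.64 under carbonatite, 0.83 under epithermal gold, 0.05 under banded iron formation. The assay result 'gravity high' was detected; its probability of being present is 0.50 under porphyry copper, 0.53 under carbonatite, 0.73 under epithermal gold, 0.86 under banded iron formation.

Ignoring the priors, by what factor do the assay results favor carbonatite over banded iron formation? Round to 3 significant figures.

Joint likelihood of the assay result pattern under each hypothesis:
  carbonatite: 0.46 × 0.64 × 0.53 = 0.15603
  banded iron formation: 0.57 × 0.05 × 0.86 = 0.02451
Bayes factor = 0.15603 / 0.02451 ≈ 6.37

6.37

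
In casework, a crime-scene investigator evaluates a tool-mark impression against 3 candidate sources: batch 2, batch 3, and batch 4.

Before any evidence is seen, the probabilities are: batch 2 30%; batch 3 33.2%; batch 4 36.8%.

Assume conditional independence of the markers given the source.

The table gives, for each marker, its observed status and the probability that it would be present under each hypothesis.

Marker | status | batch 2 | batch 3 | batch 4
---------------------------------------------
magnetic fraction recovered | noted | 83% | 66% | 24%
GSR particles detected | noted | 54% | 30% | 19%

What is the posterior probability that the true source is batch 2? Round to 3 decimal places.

0.620

Multiply each prior by the joint likelihood of the marker pattern:
  batch 2: 0.300 × 0.83 × 0.54 = 0.13446
  batch 3: 0.332 × 0.66 × 0.30 = 0.065736
  batch 4: 0.368 × 0.24 × 0.19 = 0.016781
Marginal likelihood of the evidence = 0.21698.
P(batch 2 | evidence) = 0.13446 / 0.21698 ≈ 0.620.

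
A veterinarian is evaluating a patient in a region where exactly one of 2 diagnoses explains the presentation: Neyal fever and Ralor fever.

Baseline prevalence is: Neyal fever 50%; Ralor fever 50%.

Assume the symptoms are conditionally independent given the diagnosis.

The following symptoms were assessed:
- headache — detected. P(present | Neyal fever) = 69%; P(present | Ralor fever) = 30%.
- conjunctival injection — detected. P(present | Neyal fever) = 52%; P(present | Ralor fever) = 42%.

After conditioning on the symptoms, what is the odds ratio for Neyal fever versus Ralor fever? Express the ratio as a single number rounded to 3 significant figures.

Posterior odds equal prior odds times the likelihood ratio; only the two competing hypotheses matter.
  Neyal fever: 0.50 × 0.69 × 0.52 = 0.1794
  Ralor fever: 0.50 × 0.30 × 0.42 = 0.063
Posterior odds = 0.1794 / 0.063 ≈ 2.85.

2.85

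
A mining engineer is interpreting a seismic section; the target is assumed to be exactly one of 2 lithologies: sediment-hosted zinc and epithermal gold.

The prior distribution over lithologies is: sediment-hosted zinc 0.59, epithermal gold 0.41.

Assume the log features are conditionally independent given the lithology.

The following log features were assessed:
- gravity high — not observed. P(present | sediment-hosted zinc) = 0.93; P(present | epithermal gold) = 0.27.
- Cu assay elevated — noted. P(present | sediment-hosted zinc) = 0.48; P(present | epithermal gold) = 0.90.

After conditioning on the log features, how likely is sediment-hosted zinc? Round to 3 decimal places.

For each hypothesis, the unnormalized posterior weight is prior × product of the log feature likelihoods (using 1 − P(present | H) for each absent log feature):
  sediment-hosted zinc: 0.59 × (1 − 0.93) × 0.48 = 0.019824
  epithermal gold: 0.41 × (1 − 0.27) × 0.90 = 0.26937
The unnormalized weights sum to 0.28919.
P(sediment-hosted zinc | evidence) = 0.019824 / 0.28919 ≈ 0.069.

0.069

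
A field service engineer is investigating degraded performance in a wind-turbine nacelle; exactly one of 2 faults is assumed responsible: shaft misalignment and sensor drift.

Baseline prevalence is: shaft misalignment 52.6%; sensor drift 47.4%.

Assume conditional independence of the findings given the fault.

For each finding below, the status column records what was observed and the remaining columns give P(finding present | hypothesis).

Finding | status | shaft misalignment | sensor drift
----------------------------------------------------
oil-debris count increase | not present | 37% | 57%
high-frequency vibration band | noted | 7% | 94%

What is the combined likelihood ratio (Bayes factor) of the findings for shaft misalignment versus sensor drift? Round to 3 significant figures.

0.109

Take the product of per-finding likelihoods under each hypothesis (using 1 − P(present | H) for each absent finding), then divide.
  shaft misalignment: (1 − 0.37) × 0.07 = 0.0441
  sensor drift: (1 − 0.57) × 0.94 = 0.4042
Bayes factor = 0.0441 / 0.4042 ≈ 0.109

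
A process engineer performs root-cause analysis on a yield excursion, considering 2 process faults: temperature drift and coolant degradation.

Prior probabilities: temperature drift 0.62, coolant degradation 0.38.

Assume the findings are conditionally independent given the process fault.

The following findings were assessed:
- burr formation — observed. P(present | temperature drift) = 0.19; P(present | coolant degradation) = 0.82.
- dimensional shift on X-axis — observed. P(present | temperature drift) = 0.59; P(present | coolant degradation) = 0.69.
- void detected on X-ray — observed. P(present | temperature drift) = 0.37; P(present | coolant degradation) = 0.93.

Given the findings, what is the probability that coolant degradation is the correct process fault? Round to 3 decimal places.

For each hypothesis, the unnormalized posterior weight is prior × product of the finding likelihoods:
  temperature drift: 0.62 × 0.19 × 0.59 × 0.37 = 0.025716
  coolant degradation: 0.38 × 0.82 × 0.69 × 0.93 = 0.19995
Marginal likelihood of the evidence = 0.22567.
P(coolant degradation | evidence) = 0.19995 / 0.22567 ≈ 0.886.

0.886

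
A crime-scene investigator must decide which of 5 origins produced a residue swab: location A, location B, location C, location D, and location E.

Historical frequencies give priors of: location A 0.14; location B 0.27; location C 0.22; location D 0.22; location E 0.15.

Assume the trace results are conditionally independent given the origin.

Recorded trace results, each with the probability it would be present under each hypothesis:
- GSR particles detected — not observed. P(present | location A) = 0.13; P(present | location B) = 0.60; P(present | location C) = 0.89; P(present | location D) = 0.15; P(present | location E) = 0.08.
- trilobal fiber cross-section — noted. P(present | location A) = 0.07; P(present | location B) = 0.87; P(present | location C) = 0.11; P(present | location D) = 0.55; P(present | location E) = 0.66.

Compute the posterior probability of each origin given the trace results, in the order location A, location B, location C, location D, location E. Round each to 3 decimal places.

Multiply each prior by the joint likelihood of the trace result pattern (using 1 − P(present | H) for each absent trace result):
  location A: 0.14 × (1 − 0.13) × 0.07 = 0.008526
  location B: 0.27 × (1 − 0.60) × 0.87 = 0.09396
  location C: 0.22 × (1 − 0.89) × 0.11 = 0.002662
  location D: 0.22 × (1 − 0.15) × 0.55 = 0.10285
  location E: 0.15 × (1 − 0.08) × 0.66 = 0.09108
The unnormalized weights sum to 0.29908.
P(location A | evidence) = 0.008526 / 0.29908 ≈ 0.029
P(location B | evidence) = 0.09396 / 0.29908 ≈ 0.314
P(location C | evidence) = 0.002662 / 0.29908 ≈ 0.009
P(location D | evidence) = 0.10285 / 0.29908 ≈ 0.344
P(location E | evidence) = 0.09108 / 0.29908 ≈ 0.305

0.029, 0.314, 0.009, 0.344, 0.305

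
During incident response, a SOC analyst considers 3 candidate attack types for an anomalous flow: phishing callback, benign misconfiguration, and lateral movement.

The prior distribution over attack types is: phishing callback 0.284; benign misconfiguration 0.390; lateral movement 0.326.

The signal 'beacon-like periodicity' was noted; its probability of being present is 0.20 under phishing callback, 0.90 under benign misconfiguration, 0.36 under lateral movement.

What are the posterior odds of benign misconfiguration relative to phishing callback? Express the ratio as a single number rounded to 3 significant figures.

6.18

Unnormalized posterior weight (prior times the signal likelihood) for each of the two hypotheses:
  benign misconfiguration: 0.390 × 0.90 = 0.351
  phishing callback: 0.284 × 0.20 = 0.0568
Odds(benign misconfiguration : phishing callback) = 0.351 / 0.0568 ≈ 6.18.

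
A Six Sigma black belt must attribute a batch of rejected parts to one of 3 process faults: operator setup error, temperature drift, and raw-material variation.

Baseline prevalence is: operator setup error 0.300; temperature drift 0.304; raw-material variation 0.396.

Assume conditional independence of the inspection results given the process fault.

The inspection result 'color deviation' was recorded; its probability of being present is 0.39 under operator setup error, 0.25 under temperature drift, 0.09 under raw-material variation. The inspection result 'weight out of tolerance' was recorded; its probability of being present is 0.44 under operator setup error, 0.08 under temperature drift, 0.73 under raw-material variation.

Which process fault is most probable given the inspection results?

For each hypothesis, the unnormalized posterior weight is prior × product of the inspection result likelihoods:
  operator setup error: 0.300 × 0.39 × 0.44 = 0.05148
  temperature drift: 0.304 × 0.25 × 0.08 = 0.00608
  raw-material variation: 0.396 × 0.09 × 0.73 = 0.026017
The unnormalized weights sum to 0.083577.
P(operator setup error | evidence) ≈ 0.05148 / 0.083577 ≈ 0.616
P(temperature drift | evidence) ≈ 0.00608 / 0.083577 ≈ 0.073
P(raw-material variation | evidence) ≈ 0.026017 / 0.083577 ≈ 0.311
The largest is 0.616, so operator setup error is most probable.

operator setup error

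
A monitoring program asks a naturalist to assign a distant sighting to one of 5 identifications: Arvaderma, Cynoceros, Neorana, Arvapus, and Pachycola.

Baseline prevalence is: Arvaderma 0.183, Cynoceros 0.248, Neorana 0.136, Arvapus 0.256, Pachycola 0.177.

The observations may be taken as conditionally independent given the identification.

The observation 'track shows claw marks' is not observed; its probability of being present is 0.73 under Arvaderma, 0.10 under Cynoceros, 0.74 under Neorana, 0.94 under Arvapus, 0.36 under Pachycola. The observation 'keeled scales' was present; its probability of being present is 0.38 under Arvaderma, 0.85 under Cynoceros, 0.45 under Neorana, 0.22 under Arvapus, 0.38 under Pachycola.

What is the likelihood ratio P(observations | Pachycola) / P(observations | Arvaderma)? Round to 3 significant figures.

2.37

The Bayes factor is the ratio of the joint likelihoods of the evidence pattern under the two hypotheses (using 1 − P(present | H) for each absent observation).
  Pachycola: (1 − 0.36) × 0.38 = 0.2432
  Arvaderma: (1 − 0.73) × 0.38 = 0.1026
Bayes factor = 0.2432 / 0.1026 ≈ 2.37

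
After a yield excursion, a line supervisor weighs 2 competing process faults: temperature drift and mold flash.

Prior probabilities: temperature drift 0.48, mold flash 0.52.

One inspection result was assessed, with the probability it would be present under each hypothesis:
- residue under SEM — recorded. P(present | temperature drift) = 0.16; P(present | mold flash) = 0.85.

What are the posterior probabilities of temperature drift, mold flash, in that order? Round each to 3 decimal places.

0.148, 0.852

Multiply each prior by the likelihood of the inspection result:
  temperature drift: 0.48 × 0.16 = 0.0768
  mold flash: 0.52 × 0.85 = 0.442
Marginal likelihood of the evidence = 0.5188.
P(temperature drift | evidence) = 0.0768 / 0.5188 ≈ 0.148
P(mold flash | evidence) = 0.442 / 0.5188 ≈ 0.852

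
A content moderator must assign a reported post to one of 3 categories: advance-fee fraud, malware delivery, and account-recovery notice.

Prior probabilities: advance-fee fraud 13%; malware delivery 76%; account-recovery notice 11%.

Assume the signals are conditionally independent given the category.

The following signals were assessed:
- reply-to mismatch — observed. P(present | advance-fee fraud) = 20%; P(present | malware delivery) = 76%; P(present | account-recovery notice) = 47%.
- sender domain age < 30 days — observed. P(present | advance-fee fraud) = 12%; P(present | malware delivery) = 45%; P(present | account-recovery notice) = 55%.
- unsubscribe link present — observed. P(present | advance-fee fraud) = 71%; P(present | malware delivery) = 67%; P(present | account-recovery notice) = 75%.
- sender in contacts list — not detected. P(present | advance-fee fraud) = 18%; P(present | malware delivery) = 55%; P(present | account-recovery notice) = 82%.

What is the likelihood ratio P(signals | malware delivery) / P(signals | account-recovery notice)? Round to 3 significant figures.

Take the product of per-signal likelihoods under each hypothesis (using 1 − P(present | H) for each absent signal), then divide.
  malware delivery: 0.76 × 0.45 × 0.67 × (1 − 0.55) = 0.10311
  account-recovery notice: 0.47 × 0.55 × 0.75 × (1 − 0.82) = 0.034898
Bayes factor = 0.10311 / 0.034898 ≈ 2.95

2.95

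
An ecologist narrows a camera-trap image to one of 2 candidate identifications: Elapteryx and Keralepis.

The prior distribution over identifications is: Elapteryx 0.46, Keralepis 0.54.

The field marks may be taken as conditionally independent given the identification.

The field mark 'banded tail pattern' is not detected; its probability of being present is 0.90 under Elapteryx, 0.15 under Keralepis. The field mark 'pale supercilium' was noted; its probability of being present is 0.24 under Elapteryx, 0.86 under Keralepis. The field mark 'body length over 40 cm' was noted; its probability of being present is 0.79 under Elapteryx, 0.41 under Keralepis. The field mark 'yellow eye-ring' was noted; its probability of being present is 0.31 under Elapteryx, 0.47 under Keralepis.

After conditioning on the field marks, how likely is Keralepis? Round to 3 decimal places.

0.966

Multiply each prior by the joint likelihood of the field mark pattern (using 1 − P(present | H) for each absent field mark):
  Elapteryx: 0.46 × (1 − 0.90) × 0.24 × 0.79 × 0.31 = 0.0027037
  Keralepis: 0.54 × (1 − 0.15) × 0.86 × 0.41 × 0.47 = 0.076066
Marginal likelihood of the evidence = 0.07877.
P(Keralepis | evidence) = 0.076066 / 0.07877 ≈ 0.966.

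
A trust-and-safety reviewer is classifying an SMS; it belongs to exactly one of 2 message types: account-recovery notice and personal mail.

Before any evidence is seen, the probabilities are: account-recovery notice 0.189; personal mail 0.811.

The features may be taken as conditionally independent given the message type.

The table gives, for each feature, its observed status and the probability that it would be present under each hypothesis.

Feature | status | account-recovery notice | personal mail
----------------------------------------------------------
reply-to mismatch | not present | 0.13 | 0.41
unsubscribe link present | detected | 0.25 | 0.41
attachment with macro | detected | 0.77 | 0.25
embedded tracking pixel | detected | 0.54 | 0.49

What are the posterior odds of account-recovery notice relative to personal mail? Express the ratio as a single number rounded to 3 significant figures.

The normalizing constant cancels in an odds ratio, so compute prior × likelihood for the two hypotheses only (using 1 − P(present | H) for each absent feature):
  account-recovery notice: 0.189 × (1 − 0.13) × 0.25 × 0.77 × 0.54 = 0.017092
  personal mail: 0.811 × (1 − 0.41) × 0.41 × 0.25 × 0.49 = 0.024032
Posterior odds = 0.017092 / 0.024032 ≈ 0.711.

0.711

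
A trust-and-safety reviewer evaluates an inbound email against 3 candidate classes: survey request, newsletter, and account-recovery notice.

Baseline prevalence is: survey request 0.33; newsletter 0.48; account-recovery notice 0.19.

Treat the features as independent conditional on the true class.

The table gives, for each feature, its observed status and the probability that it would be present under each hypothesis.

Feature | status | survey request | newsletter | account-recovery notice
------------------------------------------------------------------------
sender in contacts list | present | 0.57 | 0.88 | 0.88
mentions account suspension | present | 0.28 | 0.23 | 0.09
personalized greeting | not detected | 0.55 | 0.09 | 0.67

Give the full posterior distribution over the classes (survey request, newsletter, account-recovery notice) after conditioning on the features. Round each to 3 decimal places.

By Bayes' rule with conditional independence, the unnormalized weight for each hypothesis is prior × ∏ likelihoods (using 1 − P(present | H) for each absent feature):
  survey request: 0.33 × 0.57 × 0.28 × (1 − 0.55) = 0.023701
  newsletter: 0.48 × 0.88 × 0.23 × (1 − 0.09) = 0.088408
  account-recovery notice: 0.19 × 0.88 × 0.09 × (1 − 0.67) = 0.0049658
Normalizing constant Z = 0.023701 + 0.088408 + 0.0049658 = 0.11707.
P(survey request | evidence) = 0.023701 / 0.11707 ≈ 0.202
P(newsletter | evidence) = 0.088408 / 0.11707 ≈ 0.755
P(account-recovery notice | evidence) = 0.0049658 / 0.11707 ≈ 0.042

0.202, 0.755, 0.042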